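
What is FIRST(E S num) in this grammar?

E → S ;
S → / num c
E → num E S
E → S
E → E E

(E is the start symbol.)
FIRST sets of the non-terminals involved (from the grammar, by fixed-point iteration):
  FIRST(E) = { '/', 'num' }

To compute FIRST(E S num), process the symbols left to right:
Symbol E is a non-terminal. Add FIRST(E) \ {ε} = { '/', 'num' }
E is not nullable (ε ∉ FIRST(E)), so stop here.
FIRST(E S num) = { '/', 'num' }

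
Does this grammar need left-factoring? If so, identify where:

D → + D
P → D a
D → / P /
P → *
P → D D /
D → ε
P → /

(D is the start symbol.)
Left-factoring is needed when two productions for the same non-terminal
share a common prefix on the right-hand side.

Productions for D:
  D → + D
  D → / P /
  D → ε
Productions for P:
  P → D a
  P → *
  P → D D /
  P → /

Found common prefix 'D' in productions for P

Answer: Yes, P has productions with common prefix 'D'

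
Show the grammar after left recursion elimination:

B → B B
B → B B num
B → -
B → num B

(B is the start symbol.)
B is directly left-recursive. The standard transformation for
  A → A α₁ | ... | A α_m | β₁ | ... | β_n
is
  A  → β₁ A' | ... | β_n A'
  A' → α₁ A' | ... | α_m A' | ε

B → - becomes B → - B'
B → num B becomes B → num B B'
B → B B becomes B' → B B'
B → B B num becomes B' → B num B'
Add B' → ε

Resulting grammar:
B → - B'
B → num B B'
B' → B B'
B' → B num B'
B' → ε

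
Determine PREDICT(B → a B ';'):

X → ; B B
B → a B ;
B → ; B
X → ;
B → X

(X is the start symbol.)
{ 'a' }

PREDICT(B → a B ';') = (FIRST(RHS) \ {ε}) ∪ (FOLLOW(B) if ε ∈ FIRST(RHS), i.e. RHS ⇒* ε)
FIRST(a B ';') = { 'a' }
ε ∉ FIRST(a B ';'), so FOLLOW(B) is not added.
PREDICT(B → a B ';') = { 'a' }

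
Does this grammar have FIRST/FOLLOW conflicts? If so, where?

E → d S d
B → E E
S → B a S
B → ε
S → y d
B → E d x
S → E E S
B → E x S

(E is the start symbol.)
A FIRST/FOLLOW conflict occurs when a non-terminal N has a nullable alternative N → β (β ⇒* ε) and another alternative N → α with FIRST(α) ∩ FOLLOW(N) ≠ ∅: on such a lookahead the parser cannot decide between expanding α and letting N vanish via β.

Nullable non-terminals: B.
FIRST sets used below: FIRST(E) = { 'd' }

B: nullable alternative(s) B → ε; FOLLOW(B) = { 'a' }
  B → E E: FIRST \ {ε} = { 'd' } — disjoint from FOLLOW(B)
  B → ε: FIRST \ {ε} = { } — this is the only nullable alternative, skip
  B → E d x: FIRST \ {ε} = { 'd' } — disjoint from FOLLOW(B)
  B → E x S: FIRST \ {ε} = { 'd' } — disjoint from FOLLOW(B)

E, S have no nullable alternative, so no FIRST/FOLLOW check is needed there.

No FIRST/FOLLOW conflicts found.

Answer: No FIRST/FOLLOW conflicts.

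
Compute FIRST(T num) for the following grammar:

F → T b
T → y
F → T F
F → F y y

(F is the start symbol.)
FIRST sets of the non-terminals involved (from the grammar, by fixed-point iteration):
  FIRST(T) = { 'y' }

To compute FIRST(T num), process the symbols left to right:
Symbol T is a non-terminal. Add FIRST(T) \ {ε} = { 'y' }
T is not nullable (ε ∉ FIRST(T)), so stop here.
FIRST(T num) = { 'y' }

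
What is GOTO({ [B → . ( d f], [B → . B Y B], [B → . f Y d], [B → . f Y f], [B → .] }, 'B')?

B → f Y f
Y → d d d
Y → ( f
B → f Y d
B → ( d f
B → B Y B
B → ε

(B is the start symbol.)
{ [B → B . Y B], [Y → . ( f], [Y → . d d d] }

GOTO(I, 'B') = CLOSURE({ [A → αX.β] : [A → α.Xβ] ∈ I, X = 'B' })

Items with dot before 'B', with the dot advanced:
  [B → . B Y B] → [B → B . Y B]
Closure of the advanced items:
  [B → B . Y B] has the dot before Y: add [Y → . d d d], [Y → . ( f]

GOTO = { [B → B . Y B], [Y → . ( f], [Y → . d d d] }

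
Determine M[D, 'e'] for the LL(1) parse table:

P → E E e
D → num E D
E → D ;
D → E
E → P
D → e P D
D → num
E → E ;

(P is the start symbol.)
To find M[D, 'e'], we find productions for D where 'e' is in the predict set (PREDICT(N → α) = (FIRST(α) \ {ε}) ∪ (FOLLOW(N) if α ⇒* ε)).

Relevant sets:
  FIRST(E) = { 'e', 'num' }

D → num E D: PREDICT = { 'num' }
D → E: PREDICT = { 'e', 'num' }
  'e' is in predict set, so this production goes in M[D, 'e']
D → e P D: PREDICT = { 'e' }
  'e' is in predict set, so this production goes in M[D, 'e']
D → num: PREDICT = { 'num' }

M[D, 'e'] = D → E, D → e P D  (a multiply-defined cell — the grammar is not LL(1))

Answer: D → E, D → e P D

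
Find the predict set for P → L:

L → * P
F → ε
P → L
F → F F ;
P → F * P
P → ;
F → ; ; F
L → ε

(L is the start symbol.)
PREDICT(P → L) = (FIRST(RHS) \ {ε}) ∪ (FOLLOW(P) if ε ∈ FIRST(RHS), i.e. RHS ⇒* ε)
FIRST(L) = { '*', ε }
FIRST(L) = { '*', ε }
ε ∈ FIRST(L) (the right-hand side is nullable), so add FOLLOW(P) = { $ }
PREDICT(P → L) = { $, '*' }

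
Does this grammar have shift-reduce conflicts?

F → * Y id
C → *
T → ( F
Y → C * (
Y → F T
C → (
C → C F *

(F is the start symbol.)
Yes — I4: [C → * .] vs [C → . (]

A shift-reduce conflict occurs when an LR(0) state has both:
  - a complete (reduce) item [A → α .] (dot at the end), and
  - a shift item [B → β . c γ] (dot before a terminal).

Augment with F' → F and build the canonical LR(0) collection (I0 = CLOSURE({[F' → . F]}), then GOTO on every symbol after a dot until no new states appear). It has 16 states:
  I0: { [F → . * Y id], [F' → . F] }  — shift
  I1: { [C → . (], [C → . *], [C → . C F *], [F → * . Y id], [F → . * Y id], [Y → . C * (], [Y → . F T] }  — shift
  I2: { [F' → F .] }  — accept
  I3: { [C → ( .] }  — reduce
  I4: { [C → * .], [C → . (], [C → . *], [C → . C F *], [F → * . Y id], [F → . * Y id], [Y → . C * (], [Y → . F T] }  — shift, reduce
  I5: { [C → C . F *], [F → . * Y id], [Y → C . * (] }  — shift
  I6: { [T → . ( F], [Y → F . T] }  — shift
  I7: { [F → * Y . id] }  — shift
  I8: { [F → * Y id .] }  — reduce
  I9: { [F → . * Y id], [T → ( . F] }  — shift
  I10: { [Y → F T .] }  — reduce
  I11: { [T → ( F .] }  — reduce
  I12: { [C → . (], [C → . *], [C → . C F *], [F → * . Y id], [F → . * Y id], [Y → . C * (], [Y → . F T], [Y → C * . (] }  — shift
  I13: { [C → C F . *] }  — shift
  I14: { [C → C F * .] }  — reduce
  I15: { [C → ( .], [Y → C * ( .] }  — 2 reduces

I4 contains reduce item [C → * .] and shift items [C → . (], [C → . *], [F → . * Y id] — shift-reduce conflict.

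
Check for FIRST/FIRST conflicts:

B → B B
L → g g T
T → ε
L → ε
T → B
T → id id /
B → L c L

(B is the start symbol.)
Yes. B → B B / B → L c L on { 'c', 'g' }

FIRST sets of the non-terminals at (or reachable through a nullable prefix from) the front of some alternative:
  FIRST(B) = { 'c', 'g' }
  FIRST(L) = { 'g', ε }

Productions for B:
  B → B B: FIRST = { 'c', 'g' }
  B → L c L: FIRST = { 'c', 'g' }
Productions for L:
  L → g g T: FIRST = { 'g' }
  L → ε: FIRST = { ε }
Productions for T:
  T → ε: FIRST = { ε }
  T → B: FIRST = { 'c', 'g' }
  T → id id /: FIRST = { 'id' }

Conflict for B: B → B B and B → L c L
  Overlap: { 'c', 'g' }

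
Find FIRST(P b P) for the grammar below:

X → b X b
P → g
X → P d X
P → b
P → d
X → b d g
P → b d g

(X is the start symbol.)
FIRST sets of the non-terminals involved (from the grammar, by fixed-point iteration):
  FIRST(P) = { 'b', 'd', 'g' }

To compute FIRST(P b P), process the symbols left to right:
Symbol P is a non-terminal. Add FIRST(P) \ {ε} = { 'b', 'd', 'g' }
P is not nullable (ε ∉ FIRST(P)), so stop here.
FIRST(P b P) = { 'b', 'd', 'g' }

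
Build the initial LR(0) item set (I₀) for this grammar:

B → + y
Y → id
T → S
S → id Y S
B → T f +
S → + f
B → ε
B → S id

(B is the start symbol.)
{ [B → . + y], [B → . S id], [B → . T f +], [B → .], [B' → . B], [S → . + f], [S → . id Y S], [T → . S] }

First, augment the grammar with B' → B
I₀ = CLOSURE({ [B' → . B] }):
  [B' → . B] has the dot before B: add [B → . + y], [B → . T f +], [B → .], [B → . S id]
  [B → . T f +] has the dot before T: add [T → . S]
  [B → . S id] has the dot before S: add [S → . id Y S], [S → . + f]
No further items can be added.

I₀ = { [B → . + y], [B → . S id], [B → . T f +], [B → .], [B' → . B], [S → . + f], [S → . id Y S], [T → . S] }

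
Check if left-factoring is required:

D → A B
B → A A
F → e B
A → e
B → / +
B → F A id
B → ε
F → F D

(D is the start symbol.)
Left-factoring is needed when two productions for the same non-terminal
share a common prefix on the right-hand side.

Productions for B:
  B → A A
  B → / +
  B → F A id
  B → ε
Productions for F:
  F → e B
  F → F D

No common prefixes found.

Answer: No, left-factoring is not needed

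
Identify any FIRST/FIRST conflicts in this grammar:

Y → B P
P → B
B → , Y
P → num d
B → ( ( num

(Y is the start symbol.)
FIRST sets of the non-terminals at (or reachable through a nullable prefix from) the front of some alternative:
  FIRST(B) = { '(', ',' }

Productions for P:
  P → B: FIRST = { '(', ',' }
  P → num d: FIRST = { 'num' }
Productions for B:
  B → , Y: FIRST = { ',' }
  B → ( ( num: FIRST = { '(' }
Y has only one production, so no FIRST/FIRST conflict is possible there.

All alternatives of each non-terminal have pairwise disjoint FIRST sets.

Answer: No FIRST/FIRST conflicts.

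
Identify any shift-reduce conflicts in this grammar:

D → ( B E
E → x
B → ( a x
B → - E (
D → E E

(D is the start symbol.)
No shift-reduce conflicts

A shift-reduce conflict occurs when an LR(0) state has both:
  - a complete (reduce) item [A → α .] (dot at the end), and
  - a shift item [B → β . c γ] (dot before a terminal).

Augment with D' → D and build the canonical LR(0) collection (I0 = CLOSURE({[D' → . D]}), then GOTO on every symbol after a dot until no new states appear). It has 14 states:
  I0: { [D → . ( B E], [D → . E E], [D' → . D], [E → . x] }  — shift
  I1: { [B → . ( a x], [B → . - E (], [D → ( . B E] }  — shift
  I2: { [D' → D .] }  — accept
  I3: { [D → E . E], [E → . x] }  — shift
  I4: { [E → x .] }  — reduce
  I5: { [D → E E .] }  — reduce
  I6: { [B → ( . a x] }  — shift
  I7: { [B → - . E (], [E → . x] }  — shift
  I8: { [D → ( B . E], [E → . x] }  — shift
  I9: { [D → ( B E .] }  — reduce
  I10: { [B → - E . (] }  — shift
  I11: { [B → - E ( .] }  — reduce
  I12: { [B → ( a . x] }  — shift
  I13: { [B → ( a x .] }  — reduce

No state contains both a complete item and a shift item.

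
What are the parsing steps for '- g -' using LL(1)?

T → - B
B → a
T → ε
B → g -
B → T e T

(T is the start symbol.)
Stack is shown with the top on the left.

Stack  Input    Action
----------------------
T $    - g - $  output T → - B
- B $  - g - $  match '-'
B $    g - $    output B → g -
g - $  g - $    match 'g'
- $    - $      match '-'
$      $        accept

The string is accepted.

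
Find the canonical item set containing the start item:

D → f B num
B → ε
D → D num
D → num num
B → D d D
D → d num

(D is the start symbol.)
First, augment the grammar with D' → D
I₀ = CLOSURE({ [D' → . D] }):
  [D' → . D] has the dot before D: add [D → . f B num], [D → . D num], [D → . num num], [D → . d num]
No further items can be added.

I₀ = { [D → . D num], [D → . d num], [D → . f B num], [D → . num num], [D' → . D] }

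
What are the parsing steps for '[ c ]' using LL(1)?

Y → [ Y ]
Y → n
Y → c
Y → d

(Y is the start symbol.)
Stack is shown with the top on the left.

Stack    Input    Action
------------------------
Y $      [ c ] $  output Y → [ Y ]
[ Y ] $  [ c ] $  match '['
Y ] $    c ] $    output Y → c
c ] $    c ] $    match 'c'
] $      ] $      match ']'
$        $        accept

The string is accepted.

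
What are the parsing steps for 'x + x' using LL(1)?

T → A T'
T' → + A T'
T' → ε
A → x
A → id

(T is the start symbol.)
Stack is shown with the top on the left.

Stack     Input    Action
-------------------------
T $       x + x $  output T → A T'
A T' $    x + x $  output A → x
x T' $    x + x $  match 'x'
T' $      + x $    output T' → + A T'
+ A T' $  + x $    match '+'
A T' $    x $      output A → x
x T' $    x $      match 'x'
T' $      $        output T' → ε
$         $        accept

The string is accepted.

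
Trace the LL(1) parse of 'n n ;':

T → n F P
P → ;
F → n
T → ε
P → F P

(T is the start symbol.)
LL(1) parsing maintains a stack (initially the start symbol over $) and the input. At each step: if the stack top is a terminal, match it against the current input token; if it is a non-terminal N, replace it with the RHS of M[N, lookahead] (the unique production whose predict set contains the lookahead).

Stack is shown with the top on the left.

Stack    Input    Action
------------------------
T $      n n ; $  output T → n F P
n F P $  n n ; $  match 'n'
F P $    n ; $    output F → n
n P $    n ; $    match 'n'
P $      ; $      output P → ;
; $      ; $      match ';'
$        $        accept

The string is accepted.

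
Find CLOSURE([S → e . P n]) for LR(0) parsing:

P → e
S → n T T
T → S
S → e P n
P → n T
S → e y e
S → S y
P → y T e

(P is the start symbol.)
{ [P → . e], [P → . n T], [P → . y T e], [S → e . P n] }

Start with: [S → e . P n]
  [S → e . P n] has the dot before P: add [P → . e], [P → . n T], [P → . y T e]
No further items can be added.

CLOSURE = { [P → . e], [P → . n T], [P → . y T e], [S → e . P n] }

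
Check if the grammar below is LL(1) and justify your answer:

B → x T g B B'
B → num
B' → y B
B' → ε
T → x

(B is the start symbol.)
No. Predict set conflict for B': { 'y' }

Relevant sets:
  FOLLOW(B') = { $, 'y' }

For B:
  PREDICT(B → x T g B B') = { 'x' }
  PREDICT(B → num) = { 'num' }
For B':
  PREDICT(B' → y B) = { 'y' }
  PREDICT(B' → ε) = { $, 'y' }
T has a single production, so nothing to check there.

Conflict found: Predict set conflict for B': { 'y' }
The grammar is NOT LL(1).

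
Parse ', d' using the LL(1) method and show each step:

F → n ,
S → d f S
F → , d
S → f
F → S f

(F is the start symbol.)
LL(1) parsing maintains a stack (initially the start symbol over $) and the input. At each step: if the stack top is a terminal, match it against the current input token; if it is a non-terminal N, replace it with the RHS of M[N, lookahead] (the unique production whose predict set contains the lookahead).

Stack is shown with the top on the left.

Stack  Input  Action
--------------------
F $    , d $  output F → , d
, d $  , d $  match ','
d $    d $    match 'd'
$      $      accept

The string is accepted.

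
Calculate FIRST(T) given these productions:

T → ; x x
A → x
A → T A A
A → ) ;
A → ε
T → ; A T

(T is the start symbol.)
From T → ; x x:
  - ';' is a terminal: add ';' and stop
From T → ; A T:
  - ';' is a terminal: add ';' and stop

Collecting: FIRST(T) = { ';' }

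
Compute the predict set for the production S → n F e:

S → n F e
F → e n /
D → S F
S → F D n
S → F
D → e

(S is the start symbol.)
{ 'n' }

PREDICT(S → n F e) = (FIRST(RHS) \ {ε}) ∪ (FOLLOW(S) if ε ∈ FIRST(RHS), i.e. RHS ⇒* ε)
FIRST(n F e) = { 'n' }
ε ∉ FIRST(n F e), so FOLLOW(S) is not added.
PREDICT(S → n F e) = { 'n' }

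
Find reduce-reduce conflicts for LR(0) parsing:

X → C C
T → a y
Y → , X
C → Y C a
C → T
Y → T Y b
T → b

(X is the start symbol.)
No reduce-reduce conflicts

A reduce-reduce conflict occurs when an LR(0) state has two complete items [A → α .] and [B → β .] — both call for a reduction, and with no lookahead the parser cannot choose between them.

Augment with X' → X and build the canonical LR(0) collection (I0 = CLOSURE({[X' → . X]}), then GOTO on every symbol after a dot until no new states appear). It has 16 states:
  I0: { [C → . T], [C → . Y C a], [T → . a y], [T → . b], [X → . C C], [X' → . X], [Y → . , X], [Y → . T Y b] }  — shift
  I1: { [C → . T], [C → . Y C a], [T → . a y], [T → . b], [X → . C C], [Y → , . X], [Y → . , X], [Y → . T Y b] }  — shift
  I2: { [C → . T], [C → . Y C a], [T → . a y], [T → . b], [X → C . C], [Y → . , X], [Y → . T Y b] }  — shift
  I3: { [C → T .], [T → . a y], [T → . b], [Y → . , X], [Y → . T Y b], [Y → T . Y b] }  — shift, reduce
  I4: { [X' → X .] }  — accept
  I5: { [C → . T], [C → . Y C a], [C → Y . C a], [T → . a y], [T → . b], [Y → . , X], [Y → . T Y b] }  — shift
  I6: { [T → a . y] }  — shift
  I7: { [T → b .] }  — reduce
  I8: { [T → a y .] }  — reduce
  I9: { [C → Y C . a] }  — shift
  I10: { [C → Y C a .] }  — reduce
  I11: { [T → . a y], [T → . b], [Y → . , X], [Y → . T Y b], [Y → T . Y b] }  — shift
  I12: { [Y → T Y . b] }  — shift
  I13: { [Y → T Y b .] }  — reduce
  I14: { [X → C C .] }  — reduce
  I15: { [Y → , X .] }  — reduce

No state contains more than one complete item.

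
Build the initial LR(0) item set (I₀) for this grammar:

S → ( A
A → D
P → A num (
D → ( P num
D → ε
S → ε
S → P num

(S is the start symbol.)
First, augment the grammar with S' → S
I₀ = CLOSURE({ [S' → . S] }):
  [S' → . S] has the dot before S: add [S → . ( A], [S → .], [S → . P num]
  [S → . P num] has the dot before P: add [P → . A num (]
  [P → . A num (] has the dot before A: add [A → . D]
  [A → . D] has the dot before D: add [D → . ( P num], [D → .]
No further items can be added.

I₀ = { [A → . D], [D → . ( P num], [D → .], [P → . A num (], [S → . ( A], [S → . P num], [S → .], [S' → . S] }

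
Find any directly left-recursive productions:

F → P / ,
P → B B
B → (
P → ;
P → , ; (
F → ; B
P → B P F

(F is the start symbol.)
No direct left recursion

F → P / ,: starts with P
P → B B: starts with B
B → (: starts with '('
P → ;: starts with ';'
P → , ; (: starts with ','
F → ; B: starts with ';'
P → B P F: starts with B

No direct left recursion found.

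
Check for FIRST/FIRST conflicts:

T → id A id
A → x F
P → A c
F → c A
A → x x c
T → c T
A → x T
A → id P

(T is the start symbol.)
A FIRST/FIRST conflict occurs when two productions N → α and N → β for the same non-terminal have FIRST(α) ∩ FIRST(β) ≠ ∅ (with ε ∈ FIRST of a nullable right-hand side, so two nullable alternatives also conflict).

Productions for T:
  T → id A id: FIRST = { 'id' }
  T → c T: FIRST = { 'c' }
Productions for A:
  A → x F: FIRST = { 'x' }
  A → x x c: FIRST = { 'x' }
  A → x T: FIRST = { 'x' }
  A → id P: FIRST = { 'id' }
P, F have only one production, so no FIRST/FIRST conflict is possible there.

Conflict for A: A → x F and A → x x c
  Overlap: { 'x' }
Conflict for A: A → x F and A → x T
  Overlap: { 'x' }
Conflict for A: A → x x c and A → x T
  Overlap: { 'x' }

Answer: Yes. A → x F / A → x x c on { 'x' }; A → x F / A → x T on { 'x' }; A → x x c / A → x T on { 'x' }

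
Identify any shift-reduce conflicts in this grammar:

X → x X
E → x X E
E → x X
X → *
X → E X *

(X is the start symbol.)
Yes — I5: [E → x X .] vs [E → . x X]; I8: [E → x X .] vs [E → . x X]

A shift-reduce conflict occurs when an LR(0) state has both:
  - a complete (reduce) item [A → α .] (dot at the end), and
  - a shift item [B → β . c γ] (dot before a terminal).

Augment with X' → X and build the canonical LR(0) collection (I0 = CLOSURE({[X' → . X]}), then GOTO on every symbol after a dot until no new states appear). It has 11 states:
  I0: { [E → . x X E], [E → . x X], [X → . *], [X → . E X *], [X → . x X], [X' → . X] }  — shift
  I1: { [X → * .] }  — reduce
  I2: { [E → . x X E], [E → . x X], [X → . *], [X → . E X *], [X → . x X], [X → E . X *] }  — shift
  I3: { [X' → X .] }  — accept
  I4: { [E → . x X E], [E → . x X], [E → x . X E], [E → x . X], [X → . *], [X → . E X *], [X → . x X], [X → x . X] }  — shift
  I5: { [E → . x X E], [E → . x X], [E → x X . E], [E → x X .], [X → x X .] }  — shift, 2 reduces
  I6: { [E → x X E .] }  — reduce
  I7: { [E → . x X E], [E → . x X], [E → x . X E], [E → x . X], [X → . *], [X → . E X *], [X → . x X] }  — shift
  I8: { [E → . x X E], [E → . x X], [E → x X . E], [E → x X .] }  — shift, reduce
  I9: { [X → E X . *] }  — shift
  I10: { [X → E X * .] }  — reduce

I5 contains reduce items [E → x X .], [X → x X .] and shift items [E → . x X], [E → . x X E] — shift-reduce conflict.
I8 contains reduce item [E → x X .] and shift items [E → . x X], [E → . x X E] — shift-reduce conflict.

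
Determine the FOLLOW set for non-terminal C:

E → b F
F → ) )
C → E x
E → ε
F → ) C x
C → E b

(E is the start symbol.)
To compute FOLLOW(C), find every occurrence of C on a right-hand side N → α C β: add FIRST(β) \ {ε}, and if β is empty or nullable also add FOLLOW(N). Iterate to a fixed point.

In F → ) C x: C is followed by x, add FIRST(x) \ {ε} = { 'x' }

Taking the union: FOLLOW(C) = { 'x' }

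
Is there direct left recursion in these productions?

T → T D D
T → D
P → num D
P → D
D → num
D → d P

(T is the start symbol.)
T → T D D: LEFT RECURSIVE (starts with T)
T → D: starts with D
P → num D: starts with num
P → D: starts with D
D → num: starts with num
D → d P: starts with d

The grammar has direct left recursion on: T.

Answer: Yes, T is left-recursive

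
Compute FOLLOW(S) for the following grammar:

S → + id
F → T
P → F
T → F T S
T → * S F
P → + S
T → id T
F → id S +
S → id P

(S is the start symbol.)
S is the start symbol, so $ ∈ FOLLOW(S).
In T → F T S: S is at the end, add FOLLOW(T)
In T → * S F: S is followed by F, add FIRST(F) \ {ε} = { '*', 'id' }
In P → + S: S is at the end, add FOLLOW(P)
In F → id S +: S is followed by '+', add FIRST('+') \ {ε} = { '+' }

The FOLLOW sets referred to above (computed the same way, to a fixed point):
  FOLLOW(T) = { $, '*', '+', 'id' }
  FOLLOW(P) = { $, '*', '+', 'id' }

Taking the union: FOLLOW(S) = { $, '*', '+', 'id' }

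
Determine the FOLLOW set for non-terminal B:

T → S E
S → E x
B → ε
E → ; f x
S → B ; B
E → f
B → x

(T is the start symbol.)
{ ';', 'f' }

In S → B ; B: B is followed by ';' B, add FIRST(';' B) \ {ε} = { ';' }
In S → B ; B: B is at the end, add FOLLOW(S)

The FOLLOW sets referred to above (computed the same way, to a fixed point):
  FOLLOW(S) = { ';', 'f' }

Taking the union: FOLLOW(B) = { ';', 'f' }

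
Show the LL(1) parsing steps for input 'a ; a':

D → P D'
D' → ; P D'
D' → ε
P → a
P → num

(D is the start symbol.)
LL(1) parsing maintains a stack (initially the start symbol over $) and the input. At each step: if the stack top is a terminal, match it against the current input token; if it is a non-terminal N, replace it with the RHS of M[N, lookahead] (the unique production whose predict set contains the lookahead).

Stack is shown with the top on the left.

Stack     Input    Action
-------------------------
D $       a ; a $  output D → P D'
P D' $    a ; a $  output P → a
a D' $    a ; a $  match 'a'
D' $      ; a $    output D' → ; P D'
; P D' $  ; a $    match ';'
P D' $    a $      output P → a
a D' $    a $      match 'a'
D' $      $        output D' → ε
$         $        accept

The string is accepted.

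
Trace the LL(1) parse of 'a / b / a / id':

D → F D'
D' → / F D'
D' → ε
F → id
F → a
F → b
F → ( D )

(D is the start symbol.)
Stack is shown with the top on the left.

Stack     Input             Action
----------------------------------
D $       a / b / a / id $  output D → F D'
F D' $    a / b / a / id $  output F → a
a D' $    a / b / a / id $  match 'a'
D' $      / b / a / id $    output D' → / F D'
/ F D' $  / b / a / id $    match '/'
F D' $    b / a / id $      output F → b
b D' $    b / a / id $      match 'b'
D' $      / a / id $        output D' → / F D'
/ F D' $  / a / id $        match '/'
F D' $    a / id $          output F → a
a D' $    a / id $          match 'a'
D' $      / id $            output D' → / F D'
/ F D' $  / id $            match '/'
F D' $    id $              output F → id
id D' $   id $              match 'id'
D' $      $                 output D' → ε
$         $                 accept

The string is accepted.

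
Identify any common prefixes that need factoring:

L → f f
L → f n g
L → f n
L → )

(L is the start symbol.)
Left-factoring is needed when two productions for the same non-terminal
share a common prefix on the right-hand side.

Productions for L:
  L → f f
  L → f n g
  L → f n
  L → )

Found common prefix 'f' in productions for L

Answer: Yes, L has productions with common prefix 'f'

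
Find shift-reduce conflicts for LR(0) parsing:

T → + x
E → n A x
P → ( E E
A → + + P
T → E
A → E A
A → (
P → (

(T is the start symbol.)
Yes — I12: [P → ( .] vs [E → . n A x]

Augment with T' → T and build the canonical LR(0) collection (I0 = CLOSURE({[T' → . T]}), then GOTO on every symbol after a dot until no new states appear). It has 17 states:
  I0: { [E → . n A x], [T → . + x], [T → . E], [T' → . T] }  — shift
  I1: { [T → + . x] }  — shift
  I2: { [T → E .] }  — reduce
  I3: { [T' → T .] }  — accept
  I4: { [A → . (], [A → . + + P], [A → . E A], [E → . n A x], [E → n . A x] }  — shift
  I5: { [A → ( .] }  — reduce
  I6: { [A → + . + P] }  — shift
  I7: { [E → n A . x] }  — shift
  I8: { [A → . (], [A → . + + P], [A → . E A], [A → E . A], [E → . n A x] }  — shift
  I9: { [A → E A .] }  — reduce
  I10: { [E → n A x .] }  — reduce
  I11: { [A → + + . P], [P → . ( E E], [P → . (] }  — shift
  I12: { [E → . n A x], [P → ( . E E], [P → ( .] }  — shift, reduce
  I13: { [A → + + P .] }  — reduce
  I14: { [E → . n A x], [P → ( E . E] }  — shift
  I15: { [P → ( E E .] }  — reduce
  I16: { [T → + x .] }  — reduce

I12 contains reduce item [P → ( .] and shift item [E → . n A x] — shift-reduce conflict.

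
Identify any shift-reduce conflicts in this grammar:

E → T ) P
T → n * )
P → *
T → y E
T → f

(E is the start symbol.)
Augment with E' → E and build the canonical LR(0) collection (I0 = CLOSURE({[E' → . E]}), then GOTO on every symbol after a dot until no new states appear). It has 12 states:
  I0: { [E → . T ) P], [E' → . E], [T → . f], [T → . n * )], [T → . y E] }  — shift
  I1: { [E' → E .] }  — accept
  I2: { [E → T . ) P] }  — shift
  I3: { [T → f .] }  — reduce
  I4: { [T → n . * )] }  — shift
  I5: { [E → . T ) P], [T → . f], [T → . n * )], [T → . y E], [T → y . E] }  — shift
  I6: { [T → y E .] }  — reduce
  I7: { [T → n * . )] }  — shift
  I8: { [T → n * ) .] }  — reduce
  I9: { [E → T ) . P], [P → . *] }  — shift
  I10: { [P → * .] }  — reduce
  I11: { [E → T ) P .] }  — reduce

No state contains both a complete item and a shift item.

Answer: No shift-reduce conflicts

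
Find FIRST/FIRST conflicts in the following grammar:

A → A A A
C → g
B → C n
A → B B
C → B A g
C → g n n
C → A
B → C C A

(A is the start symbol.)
A FIRST/FIRST conflict occurs when two productions N → α and N → β for the same non-terminal have FIRST(α) ∩ FIRST(β) ≠ ∅ (with ε ∈ FIRST of a nullable right-hand side, so two nullable alternatives also conflict).

FIRST sets of the non-terminals at (or reachable through a nullable prefix from) the front of some alternative:
  FIRST(A) = { 'g' }
  FIRST(B) = { 'g' }
  FIRST(C) = { 'g' }

Productions for A:
  A → A A A: FIRST = { 'g' }
  A → B B: FIRST = { 'g' }
Productions for C:
  C → g: FIRST = { 'g' }
  C → B A g: FIRST = { 'g' }
  C → g n n: FIRST = { 'g' }
  C → A: FIRST = { 'g' }
Productions for B:
  B → C n: FIRST = { 'g' }
  B → C C A: FIRST = { 'g' }

Conflict for A: A → A A A and A → B B
  Overlap: { 'g' }
Conflict for C: C → g and C → B A g
  Overlap: { 'g' }
Conflict for C: C → g and C → g n n
  Overlap: { 'g' }
Conflict for C: C → g and C → A
  Overlap: { 'g' }
Conflict for C: C → B A g and C → g n n
  Overlap: { 'g' }
Conflict for C: C → B A g and C → A
  Overlap: { 'g' }
Conflict for C: C → g n n and C → A
  Overlap: { 'g' }
Conflict for B: B → C n and B → C C A
  Overlap: { 'g' }

Answer: Yes. A → A A A / A → B B on { 'g' }; C → g / C → B A g on { 'g' }; C → g / C → g n n on { 'g' }; C → g / C → A on { 'g' }; C → B A g / C → g n n on { 'g' }; C → B A g / C → A on { 'g' }; C → g n n / C → A on { 'g' }; B → C n / B → C C A on { 'g' }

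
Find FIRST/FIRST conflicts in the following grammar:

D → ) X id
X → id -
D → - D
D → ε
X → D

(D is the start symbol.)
No FIRST/FIRST conflicts.

FIRST sets of the non-terminals at (or reachable through a nullable prefix from) the front of some alternative:
  FIRST(D) = { ')', '-', ε }

Productions for D:
  D → ) X id: FIRST = { ')' }
  D → - D: FIRST = { '-' }
  D → ε: FIRST = { ε }
Productions for X:
  X → id -: FIRST = { 'id' }
  X → D: FIRST = { ')', '-', ε }

All alternatives of each non-terminal have pairwise disjoint FIRST sets.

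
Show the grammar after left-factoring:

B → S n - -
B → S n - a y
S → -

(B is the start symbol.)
Left-factoring transforms A → αβ₁ | αβ₂ into A → αA' and A' → β₁ | β₂
(α is the longest common prefix among the alternatives). Repeat until
no nonterminal has two alternatives with a common prefix.

Round 1: B has alternatives sharing prefix 'S n -'. Introduce B': B → S n - B'
  Add: B' → -
  Add: B' → a y

No remaining common prefixes — done.

Resulting grammar:
B → S n - B'
B' → -
B' → a y
S → -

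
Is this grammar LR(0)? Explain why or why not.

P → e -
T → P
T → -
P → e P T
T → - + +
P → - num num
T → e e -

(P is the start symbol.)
A grammar is LR(0) if no state in the canonical LR(0) collection has:
  - both a shift item (dot before a terminal) and a complete item (shift-reduce conflict), or
  - two or more complete items (reduce-reduce conflict; the accept item [P' → P .] counts as a complete item here).

Augment with P' → P and build the canonical LR(0) collection (I0 = CLOSURE({[P' → . P]}), then GOTO on every symbol after a dot until no new states appear). It has 16 states:
  I0: { [P → . - num num], [P → . e -], [P → . e P T], [P' → . P] }  — shift
  I1: { [P → - . num num] }  — shift
  I2: { [P' → P .] }  — accept
  I3: { [P → . - num num], [P → . e -], [P → . e P T], [P → e . -], [P → e . P T] }  — shift
  I4: { [P → - . num num], [P → e - .] }  — shift, reduce
  I5: { [P → . - num num], [P → . e -], [P → . e P T], [P → e P . T], [T → . - + +], [T → . -], [T → . P], [T → . e e -] }  — shift
  I6: { [P → - . num num], [T → - . + +], [T → - .] }  — shift, reduce
  I7: { [T → P .] }  — reduce
  I8: { [P → e P T .] }  — reduce
  I9: { [P → . - num num], [P → . e -], [P → . e P T], [P → e . -], [P → e . P T], [T → e . e -] }  — shift
  I10: { [P → . - num num], [P → . e -], [P → . e P T], [P → e . -], [P → e . P T], [T → e e . -] }  — shift
  I11: { [P → - . num num], [P → e - .], [T → e e - .] }  — shift, 2 reduces
  I12: { [P → - num . num] }  — shift
  I13: { [P → - num num .] }  — reduce
  I14: { [T → - + . +] }  — shift
  I15: { [T → - + + .] }  — reduce

Conflict in state I4:
  Shift-reduce conflict between [P → e - .] and [P → - . num num]
So the grammar is NOT LR(0).

Answer: No. Shift-reduce conflict between [P → e - .] and [P → - . num num]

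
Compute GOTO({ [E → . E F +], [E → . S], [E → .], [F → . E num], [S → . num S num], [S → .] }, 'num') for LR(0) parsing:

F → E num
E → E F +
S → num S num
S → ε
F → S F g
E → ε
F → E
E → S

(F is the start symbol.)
GOTO(I, 'num') = CLOSURE({ [A → αX.β] : [A → α.Xβ] ∈ I, X = 'num' })

Items with dot before 'num', with the dot advanced:
  [S → . num S num] → [S → num . S num]
Closure of the advanced items:
  [S → num . S num] has the dot before S: add [S → . num S num], [S → .]

GOTO = { [S → . num S num], [S → .], [S → num . S num] }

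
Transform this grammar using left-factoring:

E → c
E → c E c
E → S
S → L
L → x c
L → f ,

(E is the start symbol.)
Left-factoring transforms A → αβ₁ | αβ₂ into A → αA' and A' → β₁ | β₂
(α is the longest common prefix among the alternatives). Repeat until
no nonterminal has two alternatives with a common prefix.

Round 1: E has alternatives sharing prefix 'c'. Introduce E': E → c E'
  Add: E' → ε
  Add: E' → E c

No remaining common prefixes — done.

Resulting grammar:
E → c E'
E' → ε
E' → E c
E → S
S → L
L → x c
L → f ,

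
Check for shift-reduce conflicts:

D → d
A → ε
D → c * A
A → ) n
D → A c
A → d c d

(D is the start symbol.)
Yes — I0: [A → .] vs [A → . ) n]; I5: [D → d .] vs [A → d . c d]; I8: [A → .] vs [A → . ) n]

A shift-reduce conflict occurs when an LR(0) state has both:
  - a complete (reduce) item [A → α .] (dot at the end), and
  - a shift item [B → β . c γ] (dot before a terminal).

Augment with D' → D and build the canonical LR(0) collection (I0 = CLOSURE({[D' → . D]}), then GOTO on every symbol after a dot until no new states appear). It has 13 states:
  I0: { [A → . ) n], [A → . d c d], [A → .], [D → . A c], [D → . c * A], [D → . d], [D' → . D] }  — shift, reduce
  I1: { [A → ) . n] }  — shift
  I2: { [D → A . c] }  — shift
  I3: { [D' → D .] }  — accept
  I4: { [D → c . * A] }  — shift
  I5: { [A → d . c d], [D → d .] }  — shift, reduce
  I6: { [A → d c . d] }  — shift
  I7: { [A → d c d .] }  — reduce
  I8: { [A → . ) n], [A → . d c d], [A → .], [D → c * . A] }  — shift, reduce
  I9: { [D → c * A .] }  — reduce
  I10: { [A → d . c d] }  — shift
  I11: { [D → A c .] }  — reduce
  I12: { [A → ) n .] }  — reduce

I0 contains reduce item [A → .] and shift items [A → . ) n], [A → . d c d], [D → . c * A], [D → . d] — shift-reduce conflict.
I5 contains reduce item [D → d .] and shift item [A → d . c d] — shift-reduce conflict.
I8 contains reduce item [A → .] and shift items [A → . ) n], [A → . d c d] — shift-reduce conflict.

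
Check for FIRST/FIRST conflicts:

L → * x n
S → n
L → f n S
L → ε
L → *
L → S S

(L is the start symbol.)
A FIRST/FIRST conflict occurs when two productions N → α and N → β for the same non-terminal have FIRST(α) ∩ FIRST(β) ≠ ∅ (with ε ∈ FIRST of a nullable right-hand side, so two nullable alternatives also conflict).

FIRST sets of the non-terminals at (or reachable through a nullable prefix from) the front of some alternative:
  FIRST(S) = { 'n' }

Productions for L:
  L → * x n: FIRST = { '*' }
  L → f n S: FIRST = { 'f' }
  L → ε: FIRST = { ε }
  L → *: FIRST = { '*' }
  L → S S: FIRST = { 'n' }
S has only one production, so no FIRST/FIRST conflict is possible there.

Conflict for L: L → * x n and L → *
  Overlap: { '*' }

Answer: Yes. L → '*' x n / L → '*' on { '*' }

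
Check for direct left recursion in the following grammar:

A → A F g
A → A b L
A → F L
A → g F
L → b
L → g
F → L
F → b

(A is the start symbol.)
Direct left recursion occurs when N → N α for some non-terminal N (the right-hand side begins with the left-hand side itself).

A → A F g: LEFT RECURSIVE (starts with A)
A → A b L: LEFT RECURSIVE (starts with A)
A → F L: starts with F
A → g F: starts with g
L → b: starts with b
L → g: starts with g
F → L: starts with L
F → b: starts with b

The grammar has direct left recursion on: A.

Answer: Yes, A is left-recursive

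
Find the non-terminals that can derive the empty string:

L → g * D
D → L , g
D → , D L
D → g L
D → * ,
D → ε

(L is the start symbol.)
{ 'D' }

ε-productions: D → ε
So D is immediately nullable.
No further non-terminal can be added: every production for the remaining non-terminals contains a terminal or a non-nullable non-terminal.
Nullable = { 'D' }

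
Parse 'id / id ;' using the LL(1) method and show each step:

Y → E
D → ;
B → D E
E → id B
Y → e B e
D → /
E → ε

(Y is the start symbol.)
Stack is shown with the top on the left.

Stack   Input        Action
---------------------------
Y $     id / id ; $  output Y → E
E $     id / id ; $  output E → id B
id B $  id / id ; $  match 'id'
B $     / id ; $     output B → D E
D E $   / id ; $     output D → /
/ E $   / id ; $     match '/'
E $     id ; $       output E → id B
id B $  id ; $       match 'id'
B $     ; $          output B → D E
D E $   ; $          output D → ;
; E $   ; $          match ';'
E $     $            output E → ε
$       $            accept

The string is accepted.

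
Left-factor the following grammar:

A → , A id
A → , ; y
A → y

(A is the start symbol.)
A → , A'
A' → A id
A' → ; y
A → y

Left-factoring transforms A → αβ₁ | αβ₂ into A → αA' and A' → β₁ | β₂
(α is the longest common prefix among the alternatives). Repeat until
no nonterminal has two alternatives with a common prefix.

Round 1: A has alternatives sharing prefix ','. Introduce A': A → , A'
  Add: A' → A id
  Add: A' → ; y

No remaining common prefixes — done.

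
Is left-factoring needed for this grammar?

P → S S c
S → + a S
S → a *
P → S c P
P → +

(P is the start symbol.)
Left-factoring is needed when two productions for the same non-terminal
share a common prefix on the right-hand side.

Productions for P:
  P → S S c
  P → S c P
  P → +
Productions for S:
  S → + a S
  S → a *

Found common prefix 'S' in productions for P

Answer: Yes, P has productions with common prefix 'S'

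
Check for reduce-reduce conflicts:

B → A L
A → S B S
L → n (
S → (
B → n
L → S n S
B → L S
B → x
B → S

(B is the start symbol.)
Augment with B' → B and build the canonical LR(0) collection (I0 = CLOSURE({[B' → . B]}), then GOTO on every symbol after a dot until no new states appear). It has 19 states:
  I0: { [A → . S B S], [B → . A L], [B → . L S], [B → . S], [B → . n], [B → . x], [B' → . B], [L → . S n S], [L → . n (], [S → . (] }  — shift
  I1: { [S → ( .] }  — reduce
  I2: { [B → A . L], [L → . S n S], [L → . n (], [S → . (] }  — shift
  I3: { [B' → B .] }  — accept
  I4: { [B → L . S], [S → . (] }  — shift
  I5: { [A → . S B S], [A → S . B S], [B → . A L], [B → . L S], [B → . S], [B → . n], [B → . x], [B → S .], [L → . S n S], [L → . n (], [L → S . n S], [S → . (] }  — shift, reduce
  I6: { [B → n .], [L → n . (] }  — shift, reduce
  I7: { [B → x .] }  — reduce
  I8: { [L → n ( .] }  — reduce
  I9: { [A → S B . S], [S → . (] }  — shift
  I10: { [B → n .], [L → S n . S], [L → n . (], [S → . (] }  — shift, reduce
  I11: { [L → n ( .], [S → ( .] }  — 2 reduces
  I12: { [L → S n S .] }  — reduce
  I13: { [A → S B S .] }  — reduce
  I14: { [B → L S .] }  — reduce
  I15: { [B → A L .] }  — reduce
  I16: { [L → S . n S] }  — shift
  I17: { [L → n . (] }  — shift
  I18: { [L → S n . S], [S → . (] }  — shift

I11 contains complete items [L → n ( .], [S → ( .] — reduce-reduce conflict.

Answer: Yes — I11: [L → n ( .] vs [S → ( .]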